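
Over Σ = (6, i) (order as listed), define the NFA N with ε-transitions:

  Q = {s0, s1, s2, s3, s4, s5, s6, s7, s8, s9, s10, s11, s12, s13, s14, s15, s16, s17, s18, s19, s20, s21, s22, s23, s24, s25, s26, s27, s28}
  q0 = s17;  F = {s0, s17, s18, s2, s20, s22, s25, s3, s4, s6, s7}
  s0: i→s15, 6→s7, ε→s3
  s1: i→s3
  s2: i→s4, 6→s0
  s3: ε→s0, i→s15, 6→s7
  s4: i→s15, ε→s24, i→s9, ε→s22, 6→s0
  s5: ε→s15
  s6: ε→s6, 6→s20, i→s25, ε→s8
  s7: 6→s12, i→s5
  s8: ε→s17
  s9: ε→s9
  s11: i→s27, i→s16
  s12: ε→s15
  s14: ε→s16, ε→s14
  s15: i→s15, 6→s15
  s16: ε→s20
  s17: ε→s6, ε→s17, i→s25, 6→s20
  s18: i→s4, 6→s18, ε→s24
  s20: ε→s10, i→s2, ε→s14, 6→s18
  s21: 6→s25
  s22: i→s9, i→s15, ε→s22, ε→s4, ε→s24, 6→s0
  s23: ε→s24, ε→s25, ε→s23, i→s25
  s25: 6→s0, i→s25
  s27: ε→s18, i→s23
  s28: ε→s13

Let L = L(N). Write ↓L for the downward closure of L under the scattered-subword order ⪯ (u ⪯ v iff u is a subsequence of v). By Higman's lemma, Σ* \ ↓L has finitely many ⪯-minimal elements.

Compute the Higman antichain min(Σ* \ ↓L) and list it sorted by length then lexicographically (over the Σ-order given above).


|Q|=29, |F|=11, |δ|=58 (26 ε).
min D↑ (9 st, q0=0, F={8}): 0:6→1,i→2 1:6→3,i→4 2:6→5,i→2 3:6→3,i→6 4:6→5,i→6 5:6→7,i→8 6:6→5,i→8 7:6→8,i→8 8:6→8,i→8.
'i6i': N↓-sim [20, 12, 6, 2] end={s15,s5} rej; 3/3 del acc.
'66ii': N↓-sim [20, 16, 11, 10, 3] end={s15,s5,s9} — reject; 4/4 del acc.
'6iii': run [20, 16, 11, 10, 3] end={s15,s5,s9} — reject; 4/4 deletions ∈↓L.
'i666': |S_i|=[20, 12, 6, 4, 2] end={s12,s15} ∉↓L; 4/4 deletions ∈↓L.
4 minimals (antichain).

Antichain: [i6i, 66ii, 6iii, i666].


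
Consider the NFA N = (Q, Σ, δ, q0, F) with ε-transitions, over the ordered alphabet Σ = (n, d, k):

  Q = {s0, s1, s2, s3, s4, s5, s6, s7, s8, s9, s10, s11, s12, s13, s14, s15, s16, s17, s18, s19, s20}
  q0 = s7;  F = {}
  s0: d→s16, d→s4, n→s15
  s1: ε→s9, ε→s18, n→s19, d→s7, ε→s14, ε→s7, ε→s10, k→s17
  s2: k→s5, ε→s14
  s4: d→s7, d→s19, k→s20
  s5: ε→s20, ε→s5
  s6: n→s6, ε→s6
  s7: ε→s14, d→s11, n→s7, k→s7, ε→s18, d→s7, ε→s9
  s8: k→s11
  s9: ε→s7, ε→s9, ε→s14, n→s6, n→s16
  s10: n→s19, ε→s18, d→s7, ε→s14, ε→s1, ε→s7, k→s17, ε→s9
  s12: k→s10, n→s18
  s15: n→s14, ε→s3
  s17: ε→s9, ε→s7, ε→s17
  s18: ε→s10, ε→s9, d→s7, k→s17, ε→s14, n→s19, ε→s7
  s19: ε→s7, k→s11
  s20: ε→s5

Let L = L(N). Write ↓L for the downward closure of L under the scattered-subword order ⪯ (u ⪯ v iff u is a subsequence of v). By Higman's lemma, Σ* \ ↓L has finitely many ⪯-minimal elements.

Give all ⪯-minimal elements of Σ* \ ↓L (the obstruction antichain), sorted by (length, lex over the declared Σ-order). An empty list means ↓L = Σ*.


|Q|=21, |F|=0, |δ|=58 (30 ε).
min D↑ (1 st, q0=0, F={0}): 0:n→0,d→0,k→0 (ε-aug+det+¬).
ε ∈ L(D↑) ⇒ ↓L = ∅.

A = [ε].


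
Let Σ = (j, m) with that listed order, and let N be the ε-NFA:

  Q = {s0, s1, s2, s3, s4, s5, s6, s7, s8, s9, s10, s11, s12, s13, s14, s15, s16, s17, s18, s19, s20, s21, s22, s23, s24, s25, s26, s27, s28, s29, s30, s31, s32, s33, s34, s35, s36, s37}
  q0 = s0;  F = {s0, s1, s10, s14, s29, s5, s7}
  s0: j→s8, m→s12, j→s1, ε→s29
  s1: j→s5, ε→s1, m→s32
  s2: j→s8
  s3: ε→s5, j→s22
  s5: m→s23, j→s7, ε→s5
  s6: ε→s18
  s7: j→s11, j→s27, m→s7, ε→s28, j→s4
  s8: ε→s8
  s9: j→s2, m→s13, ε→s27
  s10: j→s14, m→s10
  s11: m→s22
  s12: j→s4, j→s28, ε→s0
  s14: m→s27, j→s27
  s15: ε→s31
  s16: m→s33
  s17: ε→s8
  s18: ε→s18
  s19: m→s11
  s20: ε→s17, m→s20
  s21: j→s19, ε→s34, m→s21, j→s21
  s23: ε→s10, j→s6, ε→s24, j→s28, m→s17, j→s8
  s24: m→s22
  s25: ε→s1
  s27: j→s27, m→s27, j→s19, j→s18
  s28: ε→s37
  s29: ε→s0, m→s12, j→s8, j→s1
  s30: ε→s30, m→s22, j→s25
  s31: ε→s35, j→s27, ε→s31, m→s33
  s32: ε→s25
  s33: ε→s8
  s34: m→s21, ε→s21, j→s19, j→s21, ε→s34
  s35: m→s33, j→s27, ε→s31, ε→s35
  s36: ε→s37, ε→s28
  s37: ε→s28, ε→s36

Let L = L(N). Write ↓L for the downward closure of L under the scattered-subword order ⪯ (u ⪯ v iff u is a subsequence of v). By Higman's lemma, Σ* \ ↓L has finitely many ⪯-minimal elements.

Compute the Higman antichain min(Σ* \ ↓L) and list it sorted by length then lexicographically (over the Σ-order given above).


|Q|=38, |F|=7, |δ|=81 (32 ε).
min D↑ (7 st, q0=0, F={5}): 0:j→1,m→0 1:j→2,m→1 2:j→3,m→4 3:j→5,m→3 4:j→6,m→4 5:j→5,m→5 6:j→5,m→5 (ε-aug+det+¬).
'jjjj': |S_i|=[24, 21, 18, 13, 6] end={s11,s18,s19,s22,s27,s4} rej; 4/4 del acc.
'jjmjm': |S_i|=[24, 21, 18, 17, 12, 5] end={s11,s18,s19,s22,s27} rej; 5/5 deletions ∈↓L.
2 minimals (antichain).

A = [jjjj, jjmjm].


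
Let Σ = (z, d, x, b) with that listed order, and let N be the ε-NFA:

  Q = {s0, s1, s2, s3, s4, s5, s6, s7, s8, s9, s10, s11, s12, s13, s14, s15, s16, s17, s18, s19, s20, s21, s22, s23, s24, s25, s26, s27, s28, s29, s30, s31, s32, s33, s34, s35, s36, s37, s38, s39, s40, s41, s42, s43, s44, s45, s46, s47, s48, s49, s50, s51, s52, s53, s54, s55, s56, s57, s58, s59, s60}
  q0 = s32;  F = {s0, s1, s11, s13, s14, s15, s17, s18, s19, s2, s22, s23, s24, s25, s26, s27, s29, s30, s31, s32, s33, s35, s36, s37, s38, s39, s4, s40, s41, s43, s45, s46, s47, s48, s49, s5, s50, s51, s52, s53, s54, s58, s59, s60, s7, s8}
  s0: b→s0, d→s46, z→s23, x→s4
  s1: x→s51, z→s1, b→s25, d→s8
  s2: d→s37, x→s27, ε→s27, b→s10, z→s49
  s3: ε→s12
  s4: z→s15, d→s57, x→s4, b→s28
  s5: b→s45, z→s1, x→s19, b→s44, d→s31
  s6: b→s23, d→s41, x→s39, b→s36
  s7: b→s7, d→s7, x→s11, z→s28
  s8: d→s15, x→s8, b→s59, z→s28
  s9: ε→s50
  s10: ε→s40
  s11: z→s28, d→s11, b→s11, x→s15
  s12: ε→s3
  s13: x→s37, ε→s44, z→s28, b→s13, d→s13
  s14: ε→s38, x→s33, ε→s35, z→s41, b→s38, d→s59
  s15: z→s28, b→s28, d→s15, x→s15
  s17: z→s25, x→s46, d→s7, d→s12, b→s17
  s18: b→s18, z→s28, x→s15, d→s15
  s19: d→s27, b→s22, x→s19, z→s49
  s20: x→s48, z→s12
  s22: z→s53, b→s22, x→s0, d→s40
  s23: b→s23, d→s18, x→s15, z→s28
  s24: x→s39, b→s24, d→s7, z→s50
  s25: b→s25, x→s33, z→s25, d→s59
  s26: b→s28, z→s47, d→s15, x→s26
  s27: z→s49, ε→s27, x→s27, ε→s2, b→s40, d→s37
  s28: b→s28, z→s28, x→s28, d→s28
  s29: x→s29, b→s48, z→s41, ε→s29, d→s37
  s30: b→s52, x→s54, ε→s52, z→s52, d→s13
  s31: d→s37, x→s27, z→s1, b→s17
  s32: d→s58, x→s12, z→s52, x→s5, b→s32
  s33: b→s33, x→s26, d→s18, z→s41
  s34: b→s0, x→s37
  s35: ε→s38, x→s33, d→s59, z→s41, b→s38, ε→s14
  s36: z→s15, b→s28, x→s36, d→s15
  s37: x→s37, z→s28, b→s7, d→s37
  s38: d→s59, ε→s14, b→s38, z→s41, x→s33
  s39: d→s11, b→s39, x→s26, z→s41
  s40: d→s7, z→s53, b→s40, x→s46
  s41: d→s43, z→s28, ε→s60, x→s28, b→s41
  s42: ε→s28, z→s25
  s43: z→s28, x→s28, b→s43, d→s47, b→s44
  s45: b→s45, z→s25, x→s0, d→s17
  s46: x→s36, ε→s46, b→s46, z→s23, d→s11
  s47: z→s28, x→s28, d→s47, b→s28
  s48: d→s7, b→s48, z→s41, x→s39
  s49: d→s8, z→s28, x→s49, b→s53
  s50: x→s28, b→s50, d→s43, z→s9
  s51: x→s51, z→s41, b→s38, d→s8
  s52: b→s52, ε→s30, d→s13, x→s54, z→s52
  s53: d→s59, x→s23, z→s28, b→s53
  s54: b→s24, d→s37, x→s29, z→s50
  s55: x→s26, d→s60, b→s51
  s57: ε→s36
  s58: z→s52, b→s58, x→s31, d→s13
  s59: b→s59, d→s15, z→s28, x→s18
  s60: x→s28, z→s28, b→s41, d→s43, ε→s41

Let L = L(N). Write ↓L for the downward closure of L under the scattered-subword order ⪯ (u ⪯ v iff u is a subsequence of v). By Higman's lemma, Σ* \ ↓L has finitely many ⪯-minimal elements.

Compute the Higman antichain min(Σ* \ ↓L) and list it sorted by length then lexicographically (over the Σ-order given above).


|Q|=61, |F|=46, |δ|=225 (21 ε).
min D↑ (42 st, q0=0, F={10}): 0:z→1,d→2,x→3,b→0 1:z→1,d→4,x→5,b→1 2:z→1,d→4,x→6,b→2 3:z→7,d→6,x→8,b→9 4:z→10,d→4,x→11,b→4 5:z→12,d→11,x→13,b→14 6:z→7,d→11,x→15,b→16 7:z→7,d→17,x→18,b→19 8:z→20,d→15,x→8,b→21 9:z→19,d→16,x→22,b→9 10:z→10,d→10,x→10,b→10 11:z→10,d→11,x→11,b→23 12:z→12,d→24,x→10,b→12 13:z→25,d→11,x→13,b→26 14:z→12,d→23,x→27,b→14 15:z→20,d→11,x→15,b→28 16:z→19,d→23,x→29,b→16 17:z→10,d→30,x→17,b→31 18:z→25,d→17,x→18,b→32 19:z→19,d→31,x→33,b→19 20:z→10,d→17,x→20,b→34 21:z→34,d→28,x→22,b→21 22:z→35,d→29,x→36,b→22 23:z→10,d→23,x→37,b→23 24:z→10,d→38,x→10,b→24 25:z→10,d→24,x→10,b→25 26:z→25,d→23,x→27,b→26 27:z→25,d→37,x→39,b→27 28:z→34,d→23,x→29,b→28 29:z→35,d→37,x→40,b→29 30:z→10,d→30,x→30,b→10 31:z→10,d→30,x→41,b→31 32:z→25,d→31,x→33,b→32 33:z→25,d→41,x→39,b→33 34:z→10,d→31,x→35,b→34 35:z→10,d→41,x→30,b→35 36:z→30,d→40,x→36,b→10 37:z→10,d→37,x→30,b→37 38:z→10,d→38,x→10,b→10 39:z→38,d→30,x→39,b→10 40:z→30,d→30,x→40,b→10 41:z→10,d→30,x→30,b→41.
'zdz': run [53, 34, 12, 1] end={s28} — reject; 3/3 deletions ∈↓L.
'ddz': N↓-sim [53, 46, 14, 1] end={s28} ∉↓L; 3/3 single-dels accept.
'zxzx': run [53, 34, 29, 8, 1] end={s28} rej; 4/4 single-dels accept.
'xxzz': N↓-sim [53, 48, 36, 13, 1] end={s28} — reject; 4/4 del acc.
'xzddb': run [53, 48, 23, 8, 3, 1] end={s28} ∉↓L; 5/5 deletions ∈↓L.
'xbxxb': run [53, 48, 36, 18, 7, 1] end={s28} rej; 5/5 single-dels accept.
6 words, ⪯-incomp.

min(Σ*\↓L) = [zdz, ddz, zxzx, xxzz, xzddb, xbxxb].


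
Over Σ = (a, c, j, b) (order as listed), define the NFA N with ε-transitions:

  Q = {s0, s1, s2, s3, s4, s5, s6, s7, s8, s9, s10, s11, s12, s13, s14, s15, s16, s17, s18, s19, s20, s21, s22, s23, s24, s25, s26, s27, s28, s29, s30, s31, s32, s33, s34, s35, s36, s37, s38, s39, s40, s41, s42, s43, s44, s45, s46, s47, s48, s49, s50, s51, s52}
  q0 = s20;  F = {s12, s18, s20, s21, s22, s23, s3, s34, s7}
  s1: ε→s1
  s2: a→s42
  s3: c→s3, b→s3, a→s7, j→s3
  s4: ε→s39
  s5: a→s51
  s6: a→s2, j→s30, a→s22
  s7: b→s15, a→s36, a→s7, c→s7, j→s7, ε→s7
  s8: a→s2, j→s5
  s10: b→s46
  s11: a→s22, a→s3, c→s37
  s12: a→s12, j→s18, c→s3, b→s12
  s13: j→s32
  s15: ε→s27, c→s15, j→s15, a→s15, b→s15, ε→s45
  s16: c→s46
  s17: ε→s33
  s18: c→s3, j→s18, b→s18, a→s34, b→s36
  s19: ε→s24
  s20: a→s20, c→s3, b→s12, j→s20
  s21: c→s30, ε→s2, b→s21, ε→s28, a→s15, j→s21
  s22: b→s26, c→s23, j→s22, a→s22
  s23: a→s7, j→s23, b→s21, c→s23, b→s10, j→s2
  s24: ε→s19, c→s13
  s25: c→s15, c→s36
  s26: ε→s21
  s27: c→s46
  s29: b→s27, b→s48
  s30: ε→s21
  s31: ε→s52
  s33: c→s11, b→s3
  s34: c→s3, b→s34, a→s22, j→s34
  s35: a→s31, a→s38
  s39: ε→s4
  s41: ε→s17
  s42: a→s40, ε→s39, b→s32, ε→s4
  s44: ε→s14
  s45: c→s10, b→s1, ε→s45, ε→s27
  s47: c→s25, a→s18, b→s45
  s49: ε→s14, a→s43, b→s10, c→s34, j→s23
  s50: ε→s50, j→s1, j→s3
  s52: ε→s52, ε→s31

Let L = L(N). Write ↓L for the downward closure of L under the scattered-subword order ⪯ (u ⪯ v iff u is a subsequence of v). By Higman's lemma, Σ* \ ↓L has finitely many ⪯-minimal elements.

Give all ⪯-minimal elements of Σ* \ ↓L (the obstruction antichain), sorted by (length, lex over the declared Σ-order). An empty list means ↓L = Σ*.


Antichain: [cab, bjaaba].

|Q|=53, |F|=9, |δ|=104 (24 ε).
min D↑ (10 st, q0=0, F={5}): 0:a→0,c→1,j→0,b→2 1:a→3,c→1,j→1,b→1 2:a→2,c→1,j→4,b→2 3:a→3,c→3,j→3,b→5 4:a→6,c→1,j→4,b→4 5:a→5,c→5,j→5,b→5 6:a→7,c→1,j→6,b→6 7:a→7,c→8,j→7,b→9 8:a→3,c→8,j→8,b→9 9:a→5,c→9,j→9,b→9.
'cab': run [25, 19, 13, 7] end={s1,s10,s15,s27,s32,s45,s46} ∉↓L; 3/3 deletions ∈↓L.
'bjaaba': N↓-sim [25, 24, 23, 22, 20, 16, 11] end={s1,s10,s15,s27,s32,s39,s4,s40,s42,s45,s46} ∉↓L; 6/6 deletions ∈↓L.
2 obstructions.


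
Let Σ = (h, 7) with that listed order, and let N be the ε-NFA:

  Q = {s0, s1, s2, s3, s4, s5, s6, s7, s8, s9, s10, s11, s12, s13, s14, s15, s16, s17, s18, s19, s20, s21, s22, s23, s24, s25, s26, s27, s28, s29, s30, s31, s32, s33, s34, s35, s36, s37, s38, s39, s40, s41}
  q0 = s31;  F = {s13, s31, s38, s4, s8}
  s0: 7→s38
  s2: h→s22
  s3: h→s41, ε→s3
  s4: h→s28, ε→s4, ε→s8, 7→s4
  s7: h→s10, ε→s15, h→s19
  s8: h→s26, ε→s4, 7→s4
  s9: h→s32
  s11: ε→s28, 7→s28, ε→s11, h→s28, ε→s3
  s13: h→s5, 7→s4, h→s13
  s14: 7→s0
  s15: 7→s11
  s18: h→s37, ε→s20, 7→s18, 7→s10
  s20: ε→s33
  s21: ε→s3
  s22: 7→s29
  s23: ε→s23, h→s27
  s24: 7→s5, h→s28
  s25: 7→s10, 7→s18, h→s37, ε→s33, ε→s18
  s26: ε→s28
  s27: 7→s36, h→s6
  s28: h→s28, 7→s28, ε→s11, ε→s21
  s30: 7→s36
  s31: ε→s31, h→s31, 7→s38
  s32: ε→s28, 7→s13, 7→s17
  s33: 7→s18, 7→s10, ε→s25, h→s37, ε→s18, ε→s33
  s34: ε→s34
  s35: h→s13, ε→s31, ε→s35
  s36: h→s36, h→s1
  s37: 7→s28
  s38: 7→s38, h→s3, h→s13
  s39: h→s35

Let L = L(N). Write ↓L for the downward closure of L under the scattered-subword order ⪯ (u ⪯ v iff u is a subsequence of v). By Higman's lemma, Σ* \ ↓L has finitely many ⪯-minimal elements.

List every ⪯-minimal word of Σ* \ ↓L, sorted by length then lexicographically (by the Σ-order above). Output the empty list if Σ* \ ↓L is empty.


|Q|=42, |F|=5, |δ|=72 (25 ε).
min D↑ (5 st, q0=0, F={4}): 0:h→0,7→1 1:h→2,7→1 2:h→2,7→3 3:h→4,7→3 4:h→4,7→4 [Hopcroft].
'7h7h': N↓-sim [12, 11, 10, 8, 6] end={s11,s21,s26,s28,s3,s41} ∉↓L; 4/4 del acc.
1 words, ⪯-incomp.

Antichain: [7h7h].


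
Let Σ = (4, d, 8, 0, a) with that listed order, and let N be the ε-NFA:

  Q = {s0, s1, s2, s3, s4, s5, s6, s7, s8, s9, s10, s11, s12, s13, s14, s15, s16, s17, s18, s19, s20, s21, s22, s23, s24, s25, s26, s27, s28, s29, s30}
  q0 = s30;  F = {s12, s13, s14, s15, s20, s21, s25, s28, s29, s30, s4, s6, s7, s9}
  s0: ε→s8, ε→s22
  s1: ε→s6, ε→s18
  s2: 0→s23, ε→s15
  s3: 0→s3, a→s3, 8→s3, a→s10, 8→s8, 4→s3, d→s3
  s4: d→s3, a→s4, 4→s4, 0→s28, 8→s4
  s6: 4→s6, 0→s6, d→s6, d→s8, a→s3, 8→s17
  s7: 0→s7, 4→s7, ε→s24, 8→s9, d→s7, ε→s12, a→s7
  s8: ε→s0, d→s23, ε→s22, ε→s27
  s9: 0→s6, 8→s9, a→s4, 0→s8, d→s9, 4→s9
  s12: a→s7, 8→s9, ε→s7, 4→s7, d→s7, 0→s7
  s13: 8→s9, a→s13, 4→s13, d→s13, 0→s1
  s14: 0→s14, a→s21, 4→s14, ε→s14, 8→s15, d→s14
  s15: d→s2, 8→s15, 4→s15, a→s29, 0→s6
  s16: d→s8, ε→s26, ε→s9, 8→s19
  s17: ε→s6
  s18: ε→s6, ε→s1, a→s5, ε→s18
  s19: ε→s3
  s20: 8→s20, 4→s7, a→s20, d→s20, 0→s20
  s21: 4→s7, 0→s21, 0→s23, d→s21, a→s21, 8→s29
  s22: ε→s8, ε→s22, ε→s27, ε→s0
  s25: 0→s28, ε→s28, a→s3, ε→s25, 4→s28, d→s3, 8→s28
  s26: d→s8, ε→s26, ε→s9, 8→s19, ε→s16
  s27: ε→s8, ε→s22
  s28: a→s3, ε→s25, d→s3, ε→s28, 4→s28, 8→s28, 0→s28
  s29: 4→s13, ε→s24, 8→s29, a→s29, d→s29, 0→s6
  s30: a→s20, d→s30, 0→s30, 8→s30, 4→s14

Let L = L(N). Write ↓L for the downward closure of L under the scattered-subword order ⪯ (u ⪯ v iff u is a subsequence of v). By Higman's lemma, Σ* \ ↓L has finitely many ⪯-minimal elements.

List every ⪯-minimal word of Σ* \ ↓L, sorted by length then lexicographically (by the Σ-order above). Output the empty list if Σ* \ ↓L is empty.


Antichain: [480a, a48ad].

|Q|=31, |F|=14, |δ|=120 (33 ε).
min D↑ (13 st, q0=0, F={9}): 0:4→1,d→0,8→0,0→0,a→2 1:4→1,d→1,8→3,0→1,a→4 2:4→5,d→2,8→2,0→2,a→2 3:4→3,d→3,8→3,0→6,a→7 4:4→5,d→4,8→7,0→4,a→4 5:4→5,d→5,8→8,0→5,a→5 6:4→6,d→6,8→6,0→6,a→9 7:4→10,d→7,8→7,0→6,a→7 8:4→8,d→8,8→8,0→6,a→11 9:4→9,d→9,8→9,0→9,a→9 10:4→10,d→10,8→8,0→6,a→10 11:4→11,d→9,8→11,0→12,a→11 12:4→12,d→9,8→12,0→12,a→9 [Hopcroft].
'480a': run [27, 25, 21, 14, 8] end={s0,s10,s22,s23,s27,s3,s5,s8} — reject; 4/4 single-dels accept.
'a48ad': run [27, 23, 20, 13, 10, 7] end={s0,s10,s22,s23,s27,s3,s8} rej; 5/5 deletions ∈↓L.
2 words, ⪯-incomp.


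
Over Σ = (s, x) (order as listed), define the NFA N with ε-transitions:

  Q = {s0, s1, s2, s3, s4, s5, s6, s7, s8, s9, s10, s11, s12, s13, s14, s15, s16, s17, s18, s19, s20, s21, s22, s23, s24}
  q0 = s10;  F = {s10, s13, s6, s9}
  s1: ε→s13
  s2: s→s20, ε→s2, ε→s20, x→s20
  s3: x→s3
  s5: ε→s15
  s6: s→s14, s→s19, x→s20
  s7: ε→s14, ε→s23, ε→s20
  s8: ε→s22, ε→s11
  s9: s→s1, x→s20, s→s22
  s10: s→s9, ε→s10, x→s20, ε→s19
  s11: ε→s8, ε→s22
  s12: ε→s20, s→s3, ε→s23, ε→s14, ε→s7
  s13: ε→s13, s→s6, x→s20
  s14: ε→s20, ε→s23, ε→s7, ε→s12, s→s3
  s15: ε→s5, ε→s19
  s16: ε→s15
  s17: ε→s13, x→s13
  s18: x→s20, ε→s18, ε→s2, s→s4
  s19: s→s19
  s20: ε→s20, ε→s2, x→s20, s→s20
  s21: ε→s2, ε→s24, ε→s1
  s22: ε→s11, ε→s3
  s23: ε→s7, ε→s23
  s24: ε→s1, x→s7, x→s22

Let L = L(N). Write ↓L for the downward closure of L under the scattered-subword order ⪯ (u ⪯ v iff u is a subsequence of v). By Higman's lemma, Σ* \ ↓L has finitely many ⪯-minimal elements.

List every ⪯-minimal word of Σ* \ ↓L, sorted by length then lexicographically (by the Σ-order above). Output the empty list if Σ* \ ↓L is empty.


Antichain: [x, ssss].

|Q|=25, |F|=4, |δ|=61 (38 ε).
min D↑ (5 st, q0=0, F={2}): 0:s→1,x→2 1:s→3,x→2 2:s→2,x→2 3:s→4,x→2 4:s→2,x→2 [Hopcroft].
'x': run [16, 3] end={s2,s20,s3} — reject; 1/1 deletions ∈↓L.
'ssss': run [16, 15, 14, 9, 8] end={s12,s14,s19,s2,s20,s23,s3,s7} — reject; 4/4 deletions ∈↓L.
2 words, ⪯-incomp.


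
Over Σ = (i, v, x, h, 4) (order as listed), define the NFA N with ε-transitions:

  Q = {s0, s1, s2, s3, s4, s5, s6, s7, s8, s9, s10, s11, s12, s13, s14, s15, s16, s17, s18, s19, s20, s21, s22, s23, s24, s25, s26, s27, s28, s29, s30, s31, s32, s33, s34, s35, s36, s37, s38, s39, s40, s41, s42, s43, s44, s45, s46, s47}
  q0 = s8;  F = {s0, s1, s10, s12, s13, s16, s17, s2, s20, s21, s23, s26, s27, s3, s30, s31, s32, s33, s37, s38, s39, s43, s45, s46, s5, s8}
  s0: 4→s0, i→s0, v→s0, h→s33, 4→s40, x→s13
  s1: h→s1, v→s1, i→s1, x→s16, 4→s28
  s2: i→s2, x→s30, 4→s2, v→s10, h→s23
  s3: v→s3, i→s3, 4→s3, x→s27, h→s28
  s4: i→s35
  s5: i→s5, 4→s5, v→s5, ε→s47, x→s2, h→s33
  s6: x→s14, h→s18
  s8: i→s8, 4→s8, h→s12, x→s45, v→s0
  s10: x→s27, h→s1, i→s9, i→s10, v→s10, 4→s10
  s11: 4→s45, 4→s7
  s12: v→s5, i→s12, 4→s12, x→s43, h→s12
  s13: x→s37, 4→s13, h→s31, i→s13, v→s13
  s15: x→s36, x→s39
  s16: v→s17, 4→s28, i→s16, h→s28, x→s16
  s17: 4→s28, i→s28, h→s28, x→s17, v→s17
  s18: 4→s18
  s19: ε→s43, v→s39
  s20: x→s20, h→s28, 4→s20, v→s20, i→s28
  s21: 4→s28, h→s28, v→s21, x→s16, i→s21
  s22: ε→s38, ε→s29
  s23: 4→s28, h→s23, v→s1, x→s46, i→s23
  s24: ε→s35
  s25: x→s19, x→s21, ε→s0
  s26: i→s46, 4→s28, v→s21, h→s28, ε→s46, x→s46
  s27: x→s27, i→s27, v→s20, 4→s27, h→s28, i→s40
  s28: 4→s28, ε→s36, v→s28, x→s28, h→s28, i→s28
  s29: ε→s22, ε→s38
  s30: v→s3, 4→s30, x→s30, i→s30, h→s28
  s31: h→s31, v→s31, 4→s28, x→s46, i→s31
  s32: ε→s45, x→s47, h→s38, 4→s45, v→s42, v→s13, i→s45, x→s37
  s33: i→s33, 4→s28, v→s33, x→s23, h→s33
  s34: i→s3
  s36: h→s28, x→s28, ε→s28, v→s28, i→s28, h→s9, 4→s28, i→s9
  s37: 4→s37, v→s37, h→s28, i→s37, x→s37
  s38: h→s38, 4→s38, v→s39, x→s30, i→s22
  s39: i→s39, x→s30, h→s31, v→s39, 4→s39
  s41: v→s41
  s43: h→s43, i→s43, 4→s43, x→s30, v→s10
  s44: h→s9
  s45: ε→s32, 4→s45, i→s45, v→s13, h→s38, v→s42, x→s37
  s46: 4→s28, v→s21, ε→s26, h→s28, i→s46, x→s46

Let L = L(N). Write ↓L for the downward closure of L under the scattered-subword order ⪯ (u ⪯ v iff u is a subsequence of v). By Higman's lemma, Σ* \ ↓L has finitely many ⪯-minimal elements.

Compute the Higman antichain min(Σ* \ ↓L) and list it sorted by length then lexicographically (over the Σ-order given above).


A = [vh4, xxh, hxvxvi].

|Q|=48, |F|=26, |δ|=176 (14 ε).
min D↑ (25 st, q0=0, F={12}): 0:i→0,v→1,x→2,h→3,4→0 1:i→1,v→1,x→4,h→5,4→1 2:i→2,v→4,x→6,h→7,4→2 3:i→3,v→8,x→9,h→3,4→3 4:i→4,v→4,x→6,h→10,4→4 5:i→5,v→5,x→11,h→5,4→12 6:i→6,v→6,x→6,h→12,4→6 7:i→7,v→13,x→14,h→7,4→7 8:i→8,v→8,x→15,h→5,4→8 9:i→9,v→16,x→14,h→9,4→9 10:i→10,v→10,x→17,h→10,4→12 11:i→11,v→18,x→17,h→11,4→12 12:i→12,v→12,x→12,h→12,4→12 13:i→13,v→13,x→14,h→10,4→13 14:i→14,v→19,x→14,h→12,4→14 15:i→15,v→16,x→14,h→11,4→15 16:i→16,v→16,x→20,h→18,4→16 17:i→17,v→21,x→17,h→12,4→12 18:i→18,v→18,x→22,h→18,4→12 19:i→19,v→19,x→20,h→12,4→19 20:i→20,v→23,x→20,h→12,4→20 21:i→21,v→21,x→22,h→12,4→12 22:i→22,v→24,x→22,h→12,4→12 23:i→12,v→23,x→23,h→12,4→23 24:i→12,v→24,x→24,h→12,4→12 [Hopcroft].
'vh4': |S_i|=[34, 26, 12, 3] end={s28,s36,s9} ∉↓L; 3/3 del acc.
'xxh': N↓-sim [34, 29, 15, 3] end={s28,s36,s9} rej; 3/3 del acc.
'hxvxvi': N↓-sim [34, 27, 18, 12, 8, 5, 3] end={s28,s36,s9} ∉↓L; 6/6 del acc.
3 minimals (antichain).


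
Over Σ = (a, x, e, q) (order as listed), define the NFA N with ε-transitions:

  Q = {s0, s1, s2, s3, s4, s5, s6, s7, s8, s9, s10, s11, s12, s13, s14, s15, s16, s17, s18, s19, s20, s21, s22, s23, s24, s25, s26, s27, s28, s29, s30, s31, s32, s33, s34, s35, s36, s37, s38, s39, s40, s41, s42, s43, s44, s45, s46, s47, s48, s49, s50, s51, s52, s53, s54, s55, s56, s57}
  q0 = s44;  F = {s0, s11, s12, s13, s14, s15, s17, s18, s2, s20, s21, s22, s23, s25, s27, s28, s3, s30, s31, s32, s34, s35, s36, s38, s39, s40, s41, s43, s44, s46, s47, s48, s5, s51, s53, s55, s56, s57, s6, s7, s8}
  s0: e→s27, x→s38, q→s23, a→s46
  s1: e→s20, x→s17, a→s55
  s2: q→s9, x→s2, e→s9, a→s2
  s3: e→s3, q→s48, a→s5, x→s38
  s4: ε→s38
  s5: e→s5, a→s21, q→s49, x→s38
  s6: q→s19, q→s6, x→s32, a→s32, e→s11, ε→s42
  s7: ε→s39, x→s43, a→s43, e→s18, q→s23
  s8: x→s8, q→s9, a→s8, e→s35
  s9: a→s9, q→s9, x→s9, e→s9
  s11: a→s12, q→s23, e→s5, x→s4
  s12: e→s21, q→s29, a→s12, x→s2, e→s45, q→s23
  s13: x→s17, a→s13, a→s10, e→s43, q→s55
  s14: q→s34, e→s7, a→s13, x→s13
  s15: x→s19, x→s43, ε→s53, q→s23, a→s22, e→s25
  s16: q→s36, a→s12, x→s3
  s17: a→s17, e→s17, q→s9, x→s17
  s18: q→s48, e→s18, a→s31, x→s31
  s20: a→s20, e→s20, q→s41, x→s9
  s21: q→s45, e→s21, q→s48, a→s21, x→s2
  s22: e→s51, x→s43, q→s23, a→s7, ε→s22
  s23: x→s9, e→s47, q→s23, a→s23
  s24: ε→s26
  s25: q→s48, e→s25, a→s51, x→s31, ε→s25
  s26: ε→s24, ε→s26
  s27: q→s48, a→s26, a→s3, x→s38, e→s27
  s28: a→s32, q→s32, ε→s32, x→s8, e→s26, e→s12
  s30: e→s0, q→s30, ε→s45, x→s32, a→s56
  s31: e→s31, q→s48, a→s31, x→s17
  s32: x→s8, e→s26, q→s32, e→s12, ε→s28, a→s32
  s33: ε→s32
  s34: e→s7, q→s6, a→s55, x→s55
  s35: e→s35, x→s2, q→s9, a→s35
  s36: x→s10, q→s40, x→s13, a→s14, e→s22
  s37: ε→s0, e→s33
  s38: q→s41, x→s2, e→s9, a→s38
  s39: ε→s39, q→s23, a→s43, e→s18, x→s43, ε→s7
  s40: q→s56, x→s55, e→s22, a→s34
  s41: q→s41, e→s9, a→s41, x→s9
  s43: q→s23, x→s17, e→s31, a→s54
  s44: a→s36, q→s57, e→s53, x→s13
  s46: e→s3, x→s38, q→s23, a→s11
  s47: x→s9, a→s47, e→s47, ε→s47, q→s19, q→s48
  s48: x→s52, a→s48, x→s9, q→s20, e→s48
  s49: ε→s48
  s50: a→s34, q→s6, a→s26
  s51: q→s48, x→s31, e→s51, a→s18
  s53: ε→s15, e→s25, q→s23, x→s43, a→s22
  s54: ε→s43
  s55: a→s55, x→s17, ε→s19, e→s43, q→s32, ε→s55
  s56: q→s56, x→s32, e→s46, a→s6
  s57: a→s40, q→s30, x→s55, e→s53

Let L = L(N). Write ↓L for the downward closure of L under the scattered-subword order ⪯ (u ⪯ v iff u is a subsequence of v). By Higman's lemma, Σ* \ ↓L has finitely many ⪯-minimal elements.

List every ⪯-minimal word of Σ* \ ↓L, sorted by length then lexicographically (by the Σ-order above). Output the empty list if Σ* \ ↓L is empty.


|Q|=58, |F|=41, |δ|=212 (22 ε).
min D↑ (39 st, q0=0, F={18}): 0:a→1,x→2,e→3,q→4 1:a→5,x→2,e→6,q→7 2:a→2,x→8,e→9,q→10 3:a→6,x→9,e→11,q→12 4:a→7,x→10,e→3,q→13 5:a→2,x→2,e→14,q→15 6:a→14,x→9,e→16,q→12 7:a→15,x→10,e→6,q→17 8:a→8,x→8,e→8,q→18 9:a→9,x→8,e→19,q→12 10:a→10,x→8,e→9,q→20 11:a→16,x→19,e→11,q→21 12:a→12,x→18,e→22,q→12 13:a→17,x→20,e→23,q→13 14:a→9,x→9,e→24,q→12 15:a→10,x→10,e→14,q→25 16:a→24,x→19,e→16,q→21 17:a→25,x→20,e→26,q→17 18:a→18,x→18,e→18,q→18 19:a→19,x→8,e→19,q→21 20:a→20,x→27,e→28,q→20 21:a→21,x→18,e→21,q→29 22:a→22,x→18,e→22,q→21 23:a→26,x→30,e→31,q→12 24:a→19,x→19,e→24,q→21 25:a→20,x→20,e→32,q→25 26:a→32,x→30,e→33,q→12 27:a→27,x→27,e→34,q→18 28:a→28,x→35,e→36,q→12 29:a→29,x→18,e→29,q→37 30:a→30,x→35,e→18,q→37 31:a→33,x→30,e→31,q→21 32:a→28,x→30,e→38,q→12 33:a→38,x→30,e→33,q→21 34:a→34,x→35,e→34,q→18 35:a→35,x→35,e→18,q→18 36:a→36,x→35,e→36,q→21 37:a→37,x→18,e→18,q→37 38:a→36,x→30,e→38,q→21 (ε-aug+det+¬).
'xxq': |S_i|=[53, 28, 6, 1] end={s9} rej; 3/3 deletions ∈↓L.
'eqx': run [53, 37, 11, 2] end={s52,s9} rej; 3/3 single-dels accept.
'aaaxq': |S_i|=[53, 45, 38, 27, 6, 1] end={s9} ∉↓L; 5/5 del acc.
'qqexe': N↓-sim [53, 48, 32, 25, 6, 1] end={s9} ∉↓L; 5/5 deletions ∈↓L.
'eeqqqe': N↓-sim [53, 37, 23, 8, 3, 2, 1] end={s9} rej; 6/6 single-dels accept.
5 minimals (antichain).

min(Σ*\↓L) = [xxq, eqx, aaaxq, qqexe, eeqqqe].


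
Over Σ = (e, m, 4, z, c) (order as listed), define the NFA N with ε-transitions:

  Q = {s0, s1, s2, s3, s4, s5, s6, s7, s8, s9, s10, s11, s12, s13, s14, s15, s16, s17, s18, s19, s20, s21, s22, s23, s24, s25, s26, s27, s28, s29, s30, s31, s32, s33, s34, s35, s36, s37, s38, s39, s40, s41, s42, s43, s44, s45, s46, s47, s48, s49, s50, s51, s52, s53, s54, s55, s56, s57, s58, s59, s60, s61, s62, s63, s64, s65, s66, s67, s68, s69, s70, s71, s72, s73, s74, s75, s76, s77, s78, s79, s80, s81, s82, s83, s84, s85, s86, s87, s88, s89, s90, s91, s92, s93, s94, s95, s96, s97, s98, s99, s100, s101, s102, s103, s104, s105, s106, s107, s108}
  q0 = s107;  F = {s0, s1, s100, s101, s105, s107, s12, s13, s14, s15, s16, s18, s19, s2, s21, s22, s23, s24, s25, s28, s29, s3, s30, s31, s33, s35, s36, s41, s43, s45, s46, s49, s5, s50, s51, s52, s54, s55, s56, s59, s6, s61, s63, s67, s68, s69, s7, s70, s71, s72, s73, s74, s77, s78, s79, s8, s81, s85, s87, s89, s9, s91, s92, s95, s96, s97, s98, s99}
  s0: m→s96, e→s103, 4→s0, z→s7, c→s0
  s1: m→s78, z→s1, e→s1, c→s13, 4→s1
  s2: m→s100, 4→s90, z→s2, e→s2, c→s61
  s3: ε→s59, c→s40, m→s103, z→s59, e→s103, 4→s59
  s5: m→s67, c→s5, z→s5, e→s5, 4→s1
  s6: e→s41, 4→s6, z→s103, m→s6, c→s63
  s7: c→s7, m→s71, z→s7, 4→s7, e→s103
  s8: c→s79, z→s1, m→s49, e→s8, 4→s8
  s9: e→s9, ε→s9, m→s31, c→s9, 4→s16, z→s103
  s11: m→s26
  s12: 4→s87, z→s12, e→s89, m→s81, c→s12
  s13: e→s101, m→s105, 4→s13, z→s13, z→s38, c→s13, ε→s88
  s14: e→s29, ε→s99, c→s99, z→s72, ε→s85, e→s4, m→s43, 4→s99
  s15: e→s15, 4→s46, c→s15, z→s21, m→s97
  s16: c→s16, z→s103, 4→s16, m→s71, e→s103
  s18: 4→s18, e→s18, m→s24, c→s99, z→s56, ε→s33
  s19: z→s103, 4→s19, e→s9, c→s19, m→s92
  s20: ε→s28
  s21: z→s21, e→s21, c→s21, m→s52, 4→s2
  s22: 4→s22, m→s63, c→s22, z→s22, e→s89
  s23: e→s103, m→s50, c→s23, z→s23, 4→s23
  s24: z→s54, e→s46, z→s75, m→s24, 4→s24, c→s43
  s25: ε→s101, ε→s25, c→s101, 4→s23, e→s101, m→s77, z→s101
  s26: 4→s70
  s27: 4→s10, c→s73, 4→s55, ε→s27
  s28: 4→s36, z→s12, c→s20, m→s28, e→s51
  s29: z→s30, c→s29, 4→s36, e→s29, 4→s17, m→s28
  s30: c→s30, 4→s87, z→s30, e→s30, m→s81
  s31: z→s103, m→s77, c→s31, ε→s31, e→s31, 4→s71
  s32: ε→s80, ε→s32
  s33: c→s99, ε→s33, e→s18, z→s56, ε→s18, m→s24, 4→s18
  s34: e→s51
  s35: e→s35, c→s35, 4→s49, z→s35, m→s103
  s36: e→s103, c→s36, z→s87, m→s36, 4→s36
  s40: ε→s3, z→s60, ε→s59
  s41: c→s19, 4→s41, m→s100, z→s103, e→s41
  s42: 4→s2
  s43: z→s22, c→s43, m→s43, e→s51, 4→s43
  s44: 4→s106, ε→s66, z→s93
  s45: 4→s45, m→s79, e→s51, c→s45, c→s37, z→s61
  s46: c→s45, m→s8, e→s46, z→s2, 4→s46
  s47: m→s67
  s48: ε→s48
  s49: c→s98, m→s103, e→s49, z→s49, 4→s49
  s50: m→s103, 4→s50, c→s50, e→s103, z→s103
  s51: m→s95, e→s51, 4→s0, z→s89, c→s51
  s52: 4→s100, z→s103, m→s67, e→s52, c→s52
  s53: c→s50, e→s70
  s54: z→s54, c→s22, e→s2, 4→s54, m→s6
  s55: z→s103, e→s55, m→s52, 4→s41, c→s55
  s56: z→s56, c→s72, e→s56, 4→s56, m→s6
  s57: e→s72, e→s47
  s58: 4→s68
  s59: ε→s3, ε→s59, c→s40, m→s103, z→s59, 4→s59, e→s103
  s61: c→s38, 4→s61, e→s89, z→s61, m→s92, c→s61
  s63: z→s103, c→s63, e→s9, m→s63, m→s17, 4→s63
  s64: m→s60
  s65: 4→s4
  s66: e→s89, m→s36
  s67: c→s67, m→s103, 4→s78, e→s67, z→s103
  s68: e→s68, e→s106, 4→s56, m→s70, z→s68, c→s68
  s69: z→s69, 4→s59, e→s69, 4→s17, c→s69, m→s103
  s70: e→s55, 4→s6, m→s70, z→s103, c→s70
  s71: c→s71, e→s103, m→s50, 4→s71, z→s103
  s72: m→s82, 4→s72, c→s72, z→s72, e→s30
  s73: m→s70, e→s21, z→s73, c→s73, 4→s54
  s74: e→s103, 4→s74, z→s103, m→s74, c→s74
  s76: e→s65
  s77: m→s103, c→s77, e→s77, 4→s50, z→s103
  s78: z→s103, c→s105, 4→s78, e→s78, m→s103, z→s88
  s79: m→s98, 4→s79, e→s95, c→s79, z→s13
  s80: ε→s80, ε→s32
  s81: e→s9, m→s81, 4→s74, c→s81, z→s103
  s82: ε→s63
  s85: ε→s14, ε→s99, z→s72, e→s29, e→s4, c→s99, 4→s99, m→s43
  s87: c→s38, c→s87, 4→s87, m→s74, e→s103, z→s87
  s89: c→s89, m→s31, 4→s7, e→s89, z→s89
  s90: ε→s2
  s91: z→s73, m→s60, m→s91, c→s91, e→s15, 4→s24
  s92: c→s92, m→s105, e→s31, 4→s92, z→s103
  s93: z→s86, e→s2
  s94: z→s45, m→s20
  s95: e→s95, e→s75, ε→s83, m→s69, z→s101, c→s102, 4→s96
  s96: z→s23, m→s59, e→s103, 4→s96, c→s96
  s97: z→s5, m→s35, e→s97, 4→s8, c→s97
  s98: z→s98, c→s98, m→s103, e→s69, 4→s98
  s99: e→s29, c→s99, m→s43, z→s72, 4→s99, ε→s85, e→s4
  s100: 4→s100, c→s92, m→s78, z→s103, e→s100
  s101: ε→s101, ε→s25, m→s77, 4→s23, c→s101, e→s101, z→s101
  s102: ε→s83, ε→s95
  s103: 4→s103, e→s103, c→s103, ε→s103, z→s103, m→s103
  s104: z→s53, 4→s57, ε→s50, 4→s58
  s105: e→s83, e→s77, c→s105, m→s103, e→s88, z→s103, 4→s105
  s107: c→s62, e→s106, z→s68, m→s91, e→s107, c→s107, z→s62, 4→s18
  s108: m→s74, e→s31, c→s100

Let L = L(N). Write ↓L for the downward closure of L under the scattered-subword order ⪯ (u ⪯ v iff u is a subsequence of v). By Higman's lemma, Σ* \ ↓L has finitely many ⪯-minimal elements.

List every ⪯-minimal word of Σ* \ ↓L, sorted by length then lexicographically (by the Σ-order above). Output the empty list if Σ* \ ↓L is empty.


min(Σ*\↓L) = [zmz, memmm, 4ce4e].

|Q|=109, |F|=68, |δ|=431 (35 ε).
min D↑ (64 st, q0=0, F={19}): 0:e→0,m→1,4→2,z→3,c→0 1:e→4,m→1,4→5,z→6,c→1 2:e→2,m→5,4→2,z→7,c→8 3:e→3,m→9,4→7,z→3,c→3 4:e→4,m→10,4→11,z→12,c→4 5:e→11,m→5,4→5,z→13,c→14 6:e→12,m→9,4→13,z→6,c→6 7:e→7,m→15,4→7,z→7,c→16 8:e→17,m→14,4→8,z→16,c→8 9:e→18,m→9,4→15,z→19,c→9 10:e→10,m→20,4→21,z→22,c→10 11:e→11,m→21,4→11,z→23,c→24 12:e→12,m→25,4→23,z→12,c→12 13:e→23,m→15,4→13,z→13,c→26 14:e→27,m→14,4→14,z→26,c→14 15:e→28,m→15,4→15,z→19,c→29 16:e→30,m→29,4→16,z→16,c→16 17:e→17,m→31,4→32,z→30,c→17 18:e→18,m→25,4→28,z→19,c→18 19:e→19,m→19,4→19,z→19,c→19 20:e→20,m→19,4→33,z→20,c→20 21:e→21,m→33,4→21,z→34,c→35 22:e→22,m→36,4→34,z→22,c→22 23:e→23,m→37,4→23,z→23,c→38 24:e→27,m→35,4→24,z→38,c→24 25:e→25,m→36,4→37,z→19,c→25 26:e→39,m→29,4→26,z→26,c→26 27:e→27,m→40,4→41,z→39,c→27 28:e→28,m→37,4→28,z→19,c→42 29:e→43,m→29,4→29,z→19,c→29 30:e→30,m→44,4→45,z→30,c→30 31:e→27,m→31,4→32,z→46,c→31 32:e→19,m→32,4→32,z→45,c→32 33:e→33,m→19,4→33,z→33,c→47 34:e→34,m→48,4→34,z→34,c→49 35:e→40,m→47,4→35,z→49,c→35 36:e→36,m→19,4→48,z→19,c→36 37:e→37,m→48,4→37,z→19,c→50 38:e→39,m→50,4→38,z→38,c→38 39:e→39,m→51,4→52,z→39,c→39 40:e→40,m→53,4→54,z→55,c→40 41:e→19,m→54,4→41,z→52,c→41 42:e→43,m→50,4→42,z→19,c→42 43:e→43,m→51,4→56,z→19,c→43 44:e→43,m→44,4→57,z→19,c→44 45:e→19,m→57,4→45,z→45,c→45 46:e→39,m→44,4→45,z→46,c→46 47:e→53,m→19,4→47,z→47,c→47 48:e→48,m→19,4→48,z→19,c→58 49:e→55,m→58,4→49,z→49,c→49 50:e→51,m→58,4→50,z→19,c→50 51:e→51,m→59,4→60,z→19,c→51 52:e→19,m→60,4→52,z→52,c→52 53:e→53,m→19,4→61,z→53,c→53 54:e→19,m→61,4→54,z→62,c→54 55:e→55,m→59,4→62,z→55,c→55 56:e→19,m→60,4→56,z→19,c→56 57:e→19,m→57,4→57,z→19,c→57 58:e→59,m→19,4→58,z→19,c→58 59:e→59,m→19,4→63,z→19,c→59 60:e→19,m→63,4→60,z→19,c→60 61:e→19,m→19,4→61,z→61,c→61 62:e→19,m→63,4→62,z→62,c→62 63:e→19,m→19,4→63,z→19,c→63.
'zmz': N↓-sim [84, 58, 25, 2] end={s103,s88} ∉↓L; 3/3 del acc.
'memmm': |S_i|=[84, 70, 53, 36, 17, 1] end={s103} rej; 5/5 deletions ∈↓L.
'4ce4e': N↓-sim [84, 69, 54, 37, 17, 1] end={s103} — reject; 5/5 deletions ∈↓L.
3 minimals (antichain).


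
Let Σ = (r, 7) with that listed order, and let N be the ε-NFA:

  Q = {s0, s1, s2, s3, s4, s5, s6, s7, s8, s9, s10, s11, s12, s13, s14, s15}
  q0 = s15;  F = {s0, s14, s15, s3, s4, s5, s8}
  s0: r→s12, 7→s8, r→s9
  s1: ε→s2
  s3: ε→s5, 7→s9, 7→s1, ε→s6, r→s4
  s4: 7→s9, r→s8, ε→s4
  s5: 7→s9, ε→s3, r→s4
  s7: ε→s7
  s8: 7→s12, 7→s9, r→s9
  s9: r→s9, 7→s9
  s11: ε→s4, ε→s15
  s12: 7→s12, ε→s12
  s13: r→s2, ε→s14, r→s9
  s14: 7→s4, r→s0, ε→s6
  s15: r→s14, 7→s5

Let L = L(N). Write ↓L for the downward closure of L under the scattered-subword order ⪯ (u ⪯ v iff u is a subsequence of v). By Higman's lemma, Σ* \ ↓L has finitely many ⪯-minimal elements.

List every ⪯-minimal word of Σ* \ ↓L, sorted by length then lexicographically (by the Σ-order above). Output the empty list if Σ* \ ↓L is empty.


min(Σ*\↓L) = [77, rrr].

|Q|=16, |F|=7, |δ|=33 (11 ε).
min D↑ (7 st, q0=0, F={5}): 0:r→1,7→2 1:r→3,7→4 2:r→4,7→5 3:r→5,7→6 4:r→6,7→5 5:r→5,7→5 6:r→5,7→5 [Hopcroft].
'77': run [12, 9, 4] end={s1,s12,s2,s9} ∉↓L; 2/2 deletions ∈↓L.
'rrr': N↓-sim [12, 7, 4, 2] end={s12,s9} — reject; 3/3 deletions ∈↓L.
2 words, ⪯-incomp.


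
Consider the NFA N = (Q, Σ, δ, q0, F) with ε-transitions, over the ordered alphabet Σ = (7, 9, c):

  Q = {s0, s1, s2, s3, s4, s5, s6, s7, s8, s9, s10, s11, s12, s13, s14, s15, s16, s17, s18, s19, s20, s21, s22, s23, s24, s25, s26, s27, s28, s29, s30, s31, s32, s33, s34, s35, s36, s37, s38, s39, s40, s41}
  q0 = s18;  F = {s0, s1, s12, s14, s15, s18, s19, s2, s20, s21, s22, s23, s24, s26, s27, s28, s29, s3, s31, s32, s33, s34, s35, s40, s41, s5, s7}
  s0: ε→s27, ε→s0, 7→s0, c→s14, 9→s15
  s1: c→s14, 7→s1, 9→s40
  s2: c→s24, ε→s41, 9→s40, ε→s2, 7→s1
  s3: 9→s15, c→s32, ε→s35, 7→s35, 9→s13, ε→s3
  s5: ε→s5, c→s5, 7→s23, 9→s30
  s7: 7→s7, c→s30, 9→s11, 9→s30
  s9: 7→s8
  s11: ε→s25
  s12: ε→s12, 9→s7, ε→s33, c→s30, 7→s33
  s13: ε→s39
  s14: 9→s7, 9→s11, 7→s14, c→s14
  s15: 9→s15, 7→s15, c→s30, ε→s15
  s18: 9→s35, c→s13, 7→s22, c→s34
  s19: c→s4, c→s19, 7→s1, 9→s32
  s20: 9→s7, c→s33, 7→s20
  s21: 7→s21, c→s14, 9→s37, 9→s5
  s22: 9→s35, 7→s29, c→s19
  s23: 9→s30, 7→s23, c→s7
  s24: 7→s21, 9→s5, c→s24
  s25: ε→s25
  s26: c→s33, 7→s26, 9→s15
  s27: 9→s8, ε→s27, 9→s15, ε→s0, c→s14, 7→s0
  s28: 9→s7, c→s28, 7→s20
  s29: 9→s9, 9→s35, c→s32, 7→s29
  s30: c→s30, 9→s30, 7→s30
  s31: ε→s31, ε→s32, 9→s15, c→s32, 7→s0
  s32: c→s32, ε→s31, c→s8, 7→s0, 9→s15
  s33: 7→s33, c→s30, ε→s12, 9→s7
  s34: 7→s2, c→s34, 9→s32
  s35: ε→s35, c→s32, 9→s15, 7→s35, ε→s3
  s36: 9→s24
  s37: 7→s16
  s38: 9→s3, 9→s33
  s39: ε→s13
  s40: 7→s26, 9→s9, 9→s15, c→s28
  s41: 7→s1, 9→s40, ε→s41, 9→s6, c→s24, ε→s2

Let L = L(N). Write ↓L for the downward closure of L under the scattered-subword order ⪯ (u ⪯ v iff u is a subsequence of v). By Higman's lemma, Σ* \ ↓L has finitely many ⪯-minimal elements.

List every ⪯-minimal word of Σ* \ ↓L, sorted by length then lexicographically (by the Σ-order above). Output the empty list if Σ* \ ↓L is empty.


|Q|=42, |F|=27, |δ|=124 (24 ε).
min D↑ (23 st, q0=0, F={10}): 0:7→1,9→2,c→3 1:7→4,9→2,c→5 2:7→2,9→6,c→7 3:7→8,9→7,c→3 4:7→4,9→2,c→7 5:7→9,9→7,c→5 6:7→6,9→6,c→10 7:7→11,9→6,c→7 8:7→9,9→12,c→13 9:7→9,9→12,c→14 10:7→10,9→10,c→10 11:7→11,9→6,c→14 12:7→15,9→6,c→16 13:7→17,9→18,c→13 14:7→14,9→19,c→14 15:7→15,9→6,c→20 16:7→21,9→19,c→16 17:7→17,9→18,c→14 18:7→22,9→10,c→18 19:7→19,9→10,c→10 20:7→20,9→19,c→10 21:7→21,9→19,c→20 22:7→22,9→10,c→19.
'99c': |S_i|=[38, 27, 9, 1] end={s30} — reject; 3/3 del acc.
'77c9c': |S_i|=[38, 36, 29, 17, 6, 1] end={s30} ∉↓L; 5/5 single-dels accept.
'c7c99': N↓-sim [38, 33, 26, 15, 8, 3] end={s11,s25,s30} — reject; 5/5 single-dels accept.
'c797cc': run [38, 33, 26, 18, 12, 6, 1] end={s30} ∉↓L; 6/6 single-dels accept.
4 minimals (antichain).

A = [99c, 77c9c, c7c99, c797cc].


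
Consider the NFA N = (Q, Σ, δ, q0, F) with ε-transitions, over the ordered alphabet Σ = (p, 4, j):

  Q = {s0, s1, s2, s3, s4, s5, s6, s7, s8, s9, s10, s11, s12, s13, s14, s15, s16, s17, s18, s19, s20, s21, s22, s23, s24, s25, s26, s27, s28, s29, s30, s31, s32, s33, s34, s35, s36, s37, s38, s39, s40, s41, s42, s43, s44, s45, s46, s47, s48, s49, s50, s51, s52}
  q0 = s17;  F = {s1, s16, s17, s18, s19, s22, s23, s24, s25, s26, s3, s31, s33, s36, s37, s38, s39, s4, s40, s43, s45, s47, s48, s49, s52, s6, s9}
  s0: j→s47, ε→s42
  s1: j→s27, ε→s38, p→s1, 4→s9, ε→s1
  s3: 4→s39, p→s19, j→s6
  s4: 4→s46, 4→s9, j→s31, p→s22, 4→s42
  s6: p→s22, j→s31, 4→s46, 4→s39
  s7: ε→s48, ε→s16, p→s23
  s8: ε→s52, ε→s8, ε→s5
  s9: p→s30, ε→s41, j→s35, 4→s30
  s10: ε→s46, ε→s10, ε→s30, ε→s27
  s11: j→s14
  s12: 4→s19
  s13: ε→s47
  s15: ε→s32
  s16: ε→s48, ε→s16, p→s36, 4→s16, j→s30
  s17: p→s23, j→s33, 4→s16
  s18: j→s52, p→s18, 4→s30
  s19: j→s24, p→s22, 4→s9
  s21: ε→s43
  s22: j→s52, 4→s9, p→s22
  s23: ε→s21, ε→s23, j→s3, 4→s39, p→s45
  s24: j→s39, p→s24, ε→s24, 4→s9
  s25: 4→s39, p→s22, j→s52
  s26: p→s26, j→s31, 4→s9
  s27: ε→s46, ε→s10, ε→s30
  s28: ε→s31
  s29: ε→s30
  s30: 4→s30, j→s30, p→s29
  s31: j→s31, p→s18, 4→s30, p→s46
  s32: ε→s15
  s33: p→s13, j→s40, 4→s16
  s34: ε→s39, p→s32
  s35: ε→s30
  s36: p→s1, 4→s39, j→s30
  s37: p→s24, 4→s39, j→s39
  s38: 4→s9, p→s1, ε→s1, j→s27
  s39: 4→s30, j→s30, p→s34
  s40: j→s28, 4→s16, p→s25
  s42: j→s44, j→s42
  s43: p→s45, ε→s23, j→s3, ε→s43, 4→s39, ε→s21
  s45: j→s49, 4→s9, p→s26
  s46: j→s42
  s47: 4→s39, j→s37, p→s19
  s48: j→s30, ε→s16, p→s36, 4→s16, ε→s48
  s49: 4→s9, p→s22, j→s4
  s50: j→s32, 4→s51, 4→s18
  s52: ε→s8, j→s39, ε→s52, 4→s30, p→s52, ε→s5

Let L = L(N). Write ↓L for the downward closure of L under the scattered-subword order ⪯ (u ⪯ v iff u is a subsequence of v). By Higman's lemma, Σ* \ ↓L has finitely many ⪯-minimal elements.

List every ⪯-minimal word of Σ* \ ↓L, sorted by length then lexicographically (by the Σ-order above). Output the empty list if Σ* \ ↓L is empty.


|Q|=53, |F|=27, |δ|=137 (38 ε).
min D↑ (25 st, q0=0, F={8}): 0:p→1,4→2,j→3 1:p→4,4→5,j→6 2:p→7,4→2,j→8 3:p→9,4→2,j→10 4:p→11,4→12,j→13 5:p→5,4→8,j→8 6:p→14,4→5,j→15 7:p→16,4→5,j→8 8:p→8,4→8,j→8 9:p→14,4→5,j→17 10:p→18,4→2,j→19 11:p→11,4→12,j→19 12:p→8,4→8,j→8 13:p→20,4→12,j→21 14:p→20,4→12,j→22 15:p→20,4→5,j→19 16:p→16,4→12,j→8 17:p→22,4→5,j→5 18:p→20,4→5,j→23 19:p→24,4→8,j→19 20:p→20,4→12,j→23 21:p→20,4→12,j→19 22:p→22,4→12,j→5 23:p→23,4→8,j→5 24:p→24,4→8,j→23 (ε-aug+det+¬).
'4j': |S_i|=[44, 19, 8] end={s10,s27,s29,s30,s35,s42,s44,s46} rej; 2/2 deletions ∈↓L.
'p44': run [44, 38, 12, 2] end={s29,s30} — reject; 3/3 deletions ∈↓L.
'pp4p': N↓-sim [44, 38, 28, 8, 2] end={s29,s30} rej; 4/4 single-dels accept.
'jjj4': run [44, 38, 32, 18, 2] end={s29,s30} ∉↓L; 4/4 single-dels accept.
'pppj4': run [44, 38, 28, 24, 17, 2] end={s29,s30} — reject; 5/5 del acc.
'jpjjj': |S_i|=[44, 38, 28, 19, 9, 4] end={s29,s30,s42,s44} — reject; 5/5 deletions ∈↓L.
6 words, ⪯-incomp.

min(Σ*\↓L) = [4j, p44, pp4p, jjj4, pppj4, jpjjj].
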